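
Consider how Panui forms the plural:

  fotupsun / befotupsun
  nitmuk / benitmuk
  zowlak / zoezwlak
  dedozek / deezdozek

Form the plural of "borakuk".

"borakuk" has last vowel 'u'. The stems whose last vowel is 'u' (fotupsun → befotupsun, nitmuk → benitmuk) add the prefix be-.
The other pattern: stems whose last vowel is 'a' or 'e' insert -ez- after the first vowel.
So borakuk → beborakuk.

beborakuk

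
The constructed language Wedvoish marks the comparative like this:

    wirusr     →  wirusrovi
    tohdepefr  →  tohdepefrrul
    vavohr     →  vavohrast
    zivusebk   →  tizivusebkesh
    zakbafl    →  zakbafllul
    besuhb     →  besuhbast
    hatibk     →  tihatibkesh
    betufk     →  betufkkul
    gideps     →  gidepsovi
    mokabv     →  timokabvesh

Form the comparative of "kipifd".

kipifddul

"kipifd" has second-to-last letter 'f'. The stems whose second-to-last letter is 'f' (betufk → betufkkul, zakbafl → zakbafllul, tohdepefr → tohdepefrrul) double the final consonant and add -ul.
The other patterns: stems whose second-to-last letter is 'h' add -ast; stems whose second-to-last letter is 'b' add ti- … -esh around the stem; stems whose second-to-last letter is 'p' or 's' add -ovi.
So kipifd → kipifddul.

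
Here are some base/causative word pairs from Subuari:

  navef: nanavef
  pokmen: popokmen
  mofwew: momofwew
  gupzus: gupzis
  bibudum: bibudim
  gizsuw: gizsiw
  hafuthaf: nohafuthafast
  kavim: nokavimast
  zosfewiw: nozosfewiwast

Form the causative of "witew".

"witew" has last vowel 'e'. The stems whose last vowel is 'e' (navef → nanavef, pokmen → popokmen, mofwew → momofwew) repeat the first consonant+vowel as a prefix.
The other patterns: stems whose last vowel is 'u' change the last vowel to 'i'; stems whose last vowel is 'a' or 'i' add no- … -ast around the stem.
So witew → wiwitew.

wiwitew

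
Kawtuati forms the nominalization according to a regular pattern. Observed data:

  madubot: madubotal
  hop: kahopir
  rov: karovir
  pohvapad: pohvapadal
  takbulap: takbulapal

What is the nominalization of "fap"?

kafapir

takbulap and hop both end in -p yet inflect differently (takbulapal, kahopir), so the final letter is not what conditions the rule; the number of vowels is.
"fap" has 1 vowel. The stems with 1 vowel (rov → karovir, hop → kahopir) add ka- … -ir around the stem.
The other pattern: stems with 3 vowels add -al.
So fap → kafapir.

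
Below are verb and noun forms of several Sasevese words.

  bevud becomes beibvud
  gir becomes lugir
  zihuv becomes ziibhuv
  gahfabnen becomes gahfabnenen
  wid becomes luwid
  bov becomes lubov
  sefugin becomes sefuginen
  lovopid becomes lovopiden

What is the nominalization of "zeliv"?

zeibliv

bov and zihuv both end in -v yet inflect differently (lubov, ziibhuv), so the final letter is not what conditions the rule; the number of vowels is.
"zeliv" has 2 vowels. The stems with 2 vowels (zihuv → ziibhuv, bevud → beibvud) insert -ib- after the first vowel.
So zeliv → zeibliv.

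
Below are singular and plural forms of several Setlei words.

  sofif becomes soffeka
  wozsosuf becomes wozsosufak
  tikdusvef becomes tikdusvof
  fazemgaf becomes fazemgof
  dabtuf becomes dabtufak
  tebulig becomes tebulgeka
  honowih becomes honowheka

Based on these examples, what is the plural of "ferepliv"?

fereplveka

fazemgaf and sofif both end in -f yet inflect differently (fazemgof, soffeka), so the final letter is not what conditions the rule; the last vowel is.
"ferepliv" has last vowel 'i'. The stems whose last vowel is 'i' (sofif → soffeka, honowih → honowheka, tebulig → tebulgeka) delete the last vowel and add -eka.
So ferepliv → fereplveka.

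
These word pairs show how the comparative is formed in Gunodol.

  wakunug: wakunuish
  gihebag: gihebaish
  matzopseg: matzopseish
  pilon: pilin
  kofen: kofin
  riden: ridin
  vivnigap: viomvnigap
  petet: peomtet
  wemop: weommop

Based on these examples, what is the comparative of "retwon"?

matzopseg and kofen both have last vowel 'e' yet inflect differently (matzopseish, kofin), so the last vowel is not what conditions the rule; the final letter is.
"retwon" ends in -n. The stems ending in -n (pilon → pilin, kofen → kofin, riden → ridin) change the last vowel to 'i'.
The other patterns: stems ending in -g drop the final letter and add -ish; stems ending in -p or -t insert -om- after the first vowel.
So retwon → retwin.

retwin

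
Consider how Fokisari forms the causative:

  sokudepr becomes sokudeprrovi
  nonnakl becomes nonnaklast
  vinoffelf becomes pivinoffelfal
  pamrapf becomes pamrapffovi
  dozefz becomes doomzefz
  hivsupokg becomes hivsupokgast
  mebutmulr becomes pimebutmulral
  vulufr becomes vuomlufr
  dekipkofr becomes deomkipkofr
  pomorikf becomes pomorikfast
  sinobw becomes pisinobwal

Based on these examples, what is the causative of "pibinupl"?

"pibinupl" has second-to-last letter 'p'. The stems whose second-to-last letter is 'p' (sokudepr → sokudeprrovi, pamrapf → pamrapffovi) double the final consonant and add -ovi.
So pibinupl → pibinupllovi.

pibinupllovi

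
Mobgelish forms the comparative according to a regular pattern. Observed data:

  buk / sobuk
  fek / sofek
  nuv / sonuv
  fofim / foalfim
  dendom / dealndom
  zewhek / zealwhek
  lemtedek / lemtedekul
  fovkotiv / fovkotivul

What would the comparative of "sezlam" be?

"sezlam" has 2 vowels. The stems with 2 vowels (fofim → foalfim, dendom → dealndom, zewhek → zealwhek) insert -al- after the first vowel.
The other patterns: stems with 1 vowel add the prefix so-; stems with 3 vowels add -ul.
So sezlam → sealzlam.

sealzlam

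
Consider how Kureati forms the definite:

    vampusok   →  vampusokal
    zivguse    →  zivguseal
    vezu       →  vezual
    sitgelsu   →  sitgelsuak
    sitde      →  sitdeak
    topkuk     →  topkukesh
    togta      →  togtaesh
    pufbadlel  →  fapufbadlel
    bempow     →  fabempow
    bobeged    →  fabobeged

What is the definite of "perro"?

vezu and sitgelsu both end in -u yet inflect differently (vezual, sitgelsuak), so the final letter is not what conditions the rule; the first letter is.
"perro" begins with p-. The one such stem in the data (pufbadlel → fapufbadlel) adds the prefix fa-, so the same rule applies.
The other patterns: stems beginning with v- or z- add -al; stems beginning with s- add -ak; stems beginning with t- add -esh.
So perro → faperro.

faperro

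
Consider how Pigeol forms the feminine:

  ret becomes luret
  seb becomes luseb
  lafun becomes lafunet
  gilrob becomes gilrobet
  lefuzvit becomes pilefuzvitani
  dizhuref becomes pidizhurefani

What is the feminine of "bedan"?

bedanet

seb and gilrob both end in -b yet inflect differently (luseb, gilrobet), so the final letter is not what conditions the rule; the number of vowels is.
"bedan" has 2 vowels. The stems with 2 vowels (lafun → lafunet, gilrob → gilrobet) add -et.
The other patterns: stems with 1 vowel add the prefix lu-; stems with 3 vowels add pi- … -ani around the stem.
So bedan → bedanet.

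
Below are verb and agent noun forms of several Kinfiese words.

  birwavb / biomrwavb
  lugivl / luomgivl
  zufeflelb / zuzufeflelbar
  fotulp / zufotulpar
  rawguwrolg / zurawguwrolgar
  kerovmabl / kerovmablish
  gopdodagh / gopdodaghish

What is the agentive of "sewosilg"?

zusewosilgar

birwavb and zufeflelb both end in -b yet inflect differently (biomrwavb, zuzufeflelbar), so the final letter is not what conditions the rule; the second-to-last letter is.
"sewosilg" has second-to-last letter 'l'. The stems whose second-to-last letter is 'l' (zufeflelb → zuzufeflelbar, fotulp → zufotulpar, rawguwrolg → zurawguwrolgar) add zu- … -ar around the stem.
The other patterns: stems whose second-to-last letter is 'v' insert -om- after the first vowel; stems whose second-to-last letter is 'b' or 'g' add -ish.
So sewosilg → zusewosilgar.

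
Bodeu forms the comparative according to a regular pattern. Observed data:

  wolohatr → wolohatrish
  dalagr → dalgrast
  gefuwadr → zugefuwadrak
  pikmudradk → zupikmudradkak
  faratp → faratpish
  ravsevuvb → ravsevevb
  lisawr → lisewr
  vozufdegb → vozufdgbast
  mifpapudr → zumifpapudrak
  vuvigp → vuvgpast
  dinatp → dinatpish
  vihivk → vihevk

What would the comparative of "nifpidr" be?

zunifpidrak

"nifpidr" has second-to-last letter 'd'. The stems whose second-to-last letter is 'd' (pikmudradk → zupikmudradkak, mifpapudr → zumifpapudrak, gefuwadr → zugefuwadrak) add zu- … -ak around the stem.
So nifpidr → zunifpidrak.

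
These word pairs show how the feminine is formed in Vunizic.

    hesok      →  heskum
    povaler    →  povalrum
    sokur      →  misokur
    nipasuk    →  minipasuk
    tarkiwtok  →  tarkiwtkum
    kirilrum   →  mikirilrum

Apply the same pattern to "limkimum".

milimkimum

nipasuk and hesok both end in -k yet inflect differently (minipasuk, heskum), so the final letter is not what conditions the rule; the last vowel is.
"limkimum" has last vowel 'u'. The stems whose last vowel is 'u' (sokur → misokur, kirilrum → mikirilrum, nipasuk → minipasuk) add the prefix mi-.
So limkimum → milimkimum.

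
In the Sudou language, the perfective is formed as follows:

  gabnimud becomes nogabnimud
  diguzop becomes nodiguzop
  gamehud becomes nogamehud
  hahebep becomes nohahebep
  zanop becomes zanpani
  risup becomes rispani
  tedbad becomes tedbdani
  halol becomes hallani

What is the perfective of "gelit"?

diguzop and zanop both end in -p yet inflect differently (nodiguzop, zanpani), so the final letter is not what conditions the rule; the number of vowels is.
"gelit" has 2 vowels. The stems with 2 vowels (zanop → zanpani, risup → rispani, tedbad → tedbdani) delete the last vowel and add -ani.
The other pattern: stems with 3 vowels add the prefix no-.
So gelit → geltani.

geltani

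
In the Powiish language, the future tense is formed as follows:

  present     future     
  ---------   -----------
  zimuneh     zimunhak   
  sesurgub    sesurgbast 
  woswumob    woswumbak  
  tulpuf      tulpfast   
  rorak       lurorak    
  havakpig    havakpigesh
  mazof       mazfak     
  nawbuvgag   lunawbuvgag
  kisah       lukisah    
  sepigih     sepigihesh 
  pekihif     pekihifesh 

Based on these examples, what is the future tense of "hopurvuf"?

hopurvfast

nawbuvgag and havakpig both end in -g yet inflect differently (lunawbuvgag, havakpigesh), so the final letter is not what conditions the rule; the last vowel is.
"hopurvuf" has last vowel 'u'. The stems whose last vowel is 'u' (sesurgub → sesurgbast, tulpuf → tulpfast) delete the last vowel and add -ast.
So hopurvuf → hopurvfast.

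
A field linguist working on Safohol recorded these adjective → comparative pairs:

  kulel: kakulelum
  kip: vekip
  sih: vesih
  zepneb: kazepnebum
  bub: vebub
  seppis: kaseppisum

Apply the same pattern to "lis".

velis

zepneb and bub both end in -b yet inflect differently (kazepnebum, vebub), so the final letter is not what conditions the rule; the number of vowels is.
"lis" has 1 vowel. The stems with 1 vowel (sih → vesih, bub → vebub, kip → vekip) add the prefix ve-.
The other pattern: stems with 2 vowels add ka- … -um around the stem.
So lis → velis.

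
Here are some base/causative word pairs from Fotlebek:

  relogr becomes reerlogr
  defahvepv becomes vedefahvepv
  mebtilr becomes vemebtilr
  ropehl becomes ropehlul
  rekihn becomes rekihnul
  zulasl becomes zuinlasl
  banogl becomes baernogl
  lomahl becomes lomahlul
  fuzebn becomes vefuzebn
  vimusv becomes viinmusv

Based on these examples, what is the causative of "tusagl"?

tuersagl

ropehl and banogl both end in -l yet inflect differently (ropehlul, baernogl), so the final letter is not what conditions the rule; the second-to-last letter is.
"tusagl" has second-to-last letter 'g'. The stems whose second-to-last letter is 'g' (banogl → baernogl, relogr → reerlogr) insert -er- after the first vowel.
The other patterns: stems whose second-to-last letter is 'h' add -ul; stems whose second-to-last letter is 's' insert -in- after the first vowel; stems whose second-to-last letter is 'b', 'l' or 'p' add the prefix ve-.
So tusagl → tuersagl.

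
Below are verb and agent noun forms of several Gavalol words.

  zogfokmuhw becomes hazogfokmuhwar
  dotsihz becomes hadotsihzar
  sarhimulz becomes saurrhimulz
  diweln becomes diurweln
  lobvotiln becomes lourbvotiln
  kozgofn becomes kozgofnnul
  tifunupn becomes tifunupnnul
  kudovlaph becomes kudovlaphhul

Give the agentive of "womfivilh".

dotsihz and sarhimulz both end in -z yet inflect differently (hadotsihzar, saurrhimulz), so the final letter is not what conditions the rule; the second-to-last letter is.
"womfivilh" has second-to-last letter 'l'. The stems whose second-to-last letter is 'l' (sarhimulz → saurrhimulz, diweln → diurweln, lobvotiln → lourbvotiln) insert -ur- after the first vowel.
The other patterns: stems whose second-to-last letter is 'h' add ha- … -ar around the stem; stems whose second-to-last letter is 'f' or 'p' double the final consonant and add -ul.
So womfivilh → wourmfivilh.

wourmfivilh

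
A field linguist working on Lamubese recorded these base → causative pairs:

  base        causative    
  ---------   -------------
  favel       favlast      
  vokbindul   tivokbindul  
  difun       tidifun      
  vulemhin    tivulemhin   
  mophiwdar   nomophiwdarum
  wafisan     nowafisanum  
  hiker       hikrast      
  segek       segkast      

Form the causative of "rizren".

"rizren" has last vowel 'e'. The stems whose last vowel is 'e' (hiker → hikrast, favel → favlast, segek → segkast) delete the last vowel and add -ast.
So rizren → rizrnast.

rizrnast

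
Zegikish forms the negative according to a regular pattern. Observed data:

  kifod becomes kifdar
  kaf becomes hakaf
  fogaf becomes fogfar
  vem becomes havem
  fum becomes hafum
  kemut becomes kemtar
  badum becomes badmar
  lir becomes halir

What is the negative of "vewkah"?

"vewkah" has 2 vowels. The stems with 2 vowels (kifod → kifdar, fogaf → fogfar, kemut → kemtar) delete the last vowel and add -ar.
So vewkah → vewkhar.

vewkhar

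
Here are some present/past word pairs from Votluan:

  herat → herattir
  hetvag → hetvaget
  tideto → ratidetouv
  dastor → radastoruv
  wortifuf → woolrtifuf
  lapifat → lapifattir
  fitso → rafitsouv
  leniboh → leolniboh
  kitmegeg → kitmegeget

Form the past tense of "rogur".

hetvag and herat both have last vowel 'a' yet inflect differently (hetvaget, herattir), so the last vowel is not what conditions the rule; the final letter is.
"rogur" ends in -r. The one such stem in the data (dastor → radastoruv) adds ra- … -uv around the stem, so the same rule applies.
The other patterns: stems ending in -f or -h insert -ol- after the first vowel; stems ending in -g add -et; stems ending in -t double the final consonant and add -ir.
So rogur → raroguruv.

raroguruv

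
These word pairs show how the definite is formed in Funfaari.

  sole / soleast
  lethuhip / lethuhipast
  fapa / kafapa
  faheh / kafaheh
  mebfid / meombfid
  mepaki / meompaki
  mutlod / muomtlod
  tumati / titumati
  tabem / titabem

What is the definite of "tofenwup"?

titofenwup

mepaki and tumati both end in -i yet inflect differently (meompaki, titumati), so the final letter is not what conditions the rule; the first letter is.
"tofenwup" begins with t-. The stems beginning with t- (tumati → titumati, tabem → titabem) add the prefix ti-.
The other patterns: stems beginning with l- or s- add -ast; stems beginning with f- add the prefix ka-; stems beginning with m- insert -om- after the first vowel.
So tofenwup → titofenwup.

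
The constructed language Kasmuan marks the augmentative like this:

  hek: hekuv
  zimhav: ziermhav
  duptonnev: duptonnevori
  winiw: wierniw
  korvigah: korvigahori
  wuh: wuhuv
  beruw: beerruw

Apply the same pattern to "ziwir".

zierwir

"ziwir" has 2 vowels. The stems with 2 vowels (beruw → beerruw, zimhav → ziermhav, winiw → wierniw) insert -er- after the first vowel.
The other patterns: stems with 1 vowel add -uv; stems with 3 vowels add -ori.
So ziwir → zierwir.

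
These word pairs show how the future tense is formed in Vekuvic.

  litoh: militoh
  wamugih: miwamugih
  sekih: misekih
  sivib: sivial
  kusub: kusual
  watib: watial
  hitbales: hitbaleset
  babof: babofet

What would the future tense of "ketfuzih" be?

miketfuzih

"ketfuzih" ends in -h. The stems ending in -h (litoh → militoh, wamugih → miwamugih, sekih → misekih) add the prefix mi-.
The other patterns: stems ending in -b drop the final letter and add -al; stems ending in -f or -s add -et.
So ketfuzih → miketfuzih.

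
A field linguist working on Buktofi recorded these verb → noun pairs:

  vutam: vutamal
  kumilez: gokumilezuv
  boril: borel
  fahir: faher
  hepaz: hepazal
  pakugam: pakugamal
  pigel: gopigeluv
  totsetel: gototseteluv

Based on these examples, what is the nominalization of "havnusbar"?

havnusbaral

kumilez and hepaz both end in -z yet inflect differently (gokumilezuv, hepazal), so the final letter is not what conditions the rule; the last vowel is.
"havnusbar" has last vowel 'a'. The stems whose last vowel is 'a' (pakugam → pakugamal, hepaz → hepazal, vutam → vutamal) add -al.
So havnusbar → havnusbaral.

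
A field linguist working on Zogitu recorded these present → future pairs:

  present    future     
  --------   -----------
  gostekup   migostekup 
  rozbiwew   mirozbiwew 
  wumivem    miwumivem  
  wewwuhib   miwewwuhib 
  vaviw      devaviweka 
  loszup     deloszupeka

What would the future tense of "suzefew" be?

rozbiwew and vaviw both end in -w yet inflect differently (mirozbiwew, devaviweka), so the final letter is not what conditions the rule; the number of vowels is.
"suzefew" has 3 vowels. The stems with 3 vowels (gostekup → migostekup, rozbiwew → mirozbiwew, wumivem → miwumivem) add the prefix mi-.
The other pattern: stems with 2 vowels add de- … -eka around the stem.
So suzefew → misuzefew.

misuzefew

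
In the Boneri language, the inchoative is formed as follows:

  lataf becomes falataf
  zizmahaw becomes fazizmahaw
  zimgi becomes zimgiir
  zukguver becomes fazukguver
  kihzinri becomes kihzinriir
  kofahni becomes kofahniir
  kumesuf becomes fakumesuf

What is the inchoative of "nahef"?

kihzinri and kumesuf both begin with k- yet inflect differently (kihzinriir, fakumesuf), so the first letter is not what conditions the rule; whether the stem ends in a vowel or a consonant is.
"nahef" ends in a consonant. The stems ending in a consonant (lataf → falataf, kumesuf → fakumesuf, zizmahaw → fazizmahaw) add the prefix fa-.
So nahef → fanahef.

fanahef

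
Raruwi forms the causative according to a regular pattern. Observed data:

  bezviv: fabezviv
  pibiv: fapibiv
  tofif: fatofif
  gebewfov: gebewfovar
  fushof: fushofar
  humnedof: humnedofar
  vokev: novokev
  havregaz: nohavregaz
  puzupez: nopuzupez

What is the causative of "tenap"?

notenap

bezviv and gebewfov both end in -v yet inflect differently (fabezviv, gebewfovar), so the final letter is not what conditions the rule; the last vowel is.
"tenap" has last vowel 'a'. The one such stem in the data (havregaz → nohavregaz) adds the prefix no-, so the same rule applies.
The other patterns: stems whose last vowel is 'i' add the prefix fa-; stems whose last vowel is 'o' add -ar.
So tenap → notenap.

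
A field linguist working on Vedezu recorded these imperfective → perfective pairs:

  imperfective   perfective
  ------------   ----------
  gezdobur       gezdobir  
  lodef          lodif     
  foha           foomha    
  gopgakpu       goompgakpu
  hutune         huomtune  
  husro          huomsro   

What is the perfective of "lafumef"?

lafumif

"lafumef" ends in a consonant. The stems ending in a consonant (gezdobur → gezdobir, lodef → lodif) change the last vowel to 'i'.
So lafumef → lafumif.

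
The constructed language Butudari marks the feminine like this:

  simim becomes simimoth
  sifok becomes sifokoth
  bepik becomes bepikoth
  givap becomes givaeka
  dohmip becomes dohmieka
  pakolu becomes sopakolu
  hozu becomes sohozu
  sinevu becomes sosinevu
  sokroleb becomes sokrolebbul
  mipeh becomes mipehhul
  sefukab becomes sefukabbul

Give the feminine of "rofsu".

sorofsu

simim and dohmip both have last vowel 'i' yet inflect differently (simimoth, dohmieka), so the last vowel is not what conditions the rule; the final letter is.
"rofsu" ends in -u. The stems ending in -u (pakolu → sopakolu, hozu → sohozu, sinevu → sosinevu) add the prefix so-.
The other patterns: stems ending in -k or -m add -oth; stems ending in -p drop the final letter and add -eka; stems ending in -b or -h double the final consonant and add -ul.
So rofsu → sorofsu.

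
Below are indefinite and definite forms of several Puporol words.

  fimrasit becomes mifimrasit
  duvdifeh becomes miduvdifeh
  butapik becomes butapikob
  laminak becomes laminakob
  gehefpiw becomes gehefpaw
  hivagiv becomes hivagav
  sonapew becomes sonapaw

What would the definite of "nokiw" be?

"nokiw" ends in -w. The stems ending in -w (gehefpiw → gehefpaw, sonapew → sonapaw) change the last vowel to 'a'.
The other patterns: stems ending in -h or -t add the prefix mi-; stems ending in -k add -ob.
So nokiw → nokaw.

nokaw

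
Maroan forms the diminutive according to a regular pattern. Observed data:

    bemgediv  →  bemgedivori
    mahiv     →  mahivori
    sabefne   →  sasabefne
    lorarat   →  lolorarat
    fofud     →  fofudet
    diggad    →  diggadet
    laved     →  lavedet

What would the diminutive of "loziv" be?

diggad and lorarat both have last vowel 'a' yet inflect differently (diggadet, lolorarat), so the last vowel is not what conditions the rule; the final letter is.
"loziv" ends in -v. The stems ending in -v (mahiv → mahivori, bemgediv → bemgedivori) add -ori.
So loziv → lozivori.

lozivori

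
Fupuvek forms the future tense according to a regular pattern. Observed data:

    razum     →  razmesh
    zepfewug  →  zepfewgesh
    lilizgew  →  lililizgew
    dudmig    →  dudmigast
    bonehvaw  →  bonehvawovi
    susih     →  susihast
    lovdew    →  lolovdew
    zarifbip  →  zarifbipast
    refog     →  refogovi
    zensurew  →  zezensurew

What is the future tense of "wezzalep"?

"wezzalep" has last vowel 'e'. The stems whose last vowel is 'e' (lilizgew → lililizgew, lovdew → lolovdew, zensurew → zezensurew) repeat the first consonant+vowel as a prefix.
So wezzalep → wewezzalep.

wewezzalep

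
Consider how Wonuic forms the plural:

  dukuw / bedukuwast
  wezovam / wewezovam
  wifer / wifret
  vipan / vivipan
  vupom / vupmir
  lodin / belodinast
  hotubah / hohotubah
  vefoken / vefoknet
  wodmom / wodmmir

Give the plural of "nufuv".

"nufuv" has last vowel 'u'. The one such stem in the data (dukuw → bedukuwast) adds be- … -ast around the stem, so the same rule applies.
The other patterns: stems whose last vowel is 'a' repeat the first consonant+vowel as a prefix; stems whose last vowel is 'e' delete the last vowel and add -et; stems whose last vowel is 'o' delete the last vowel and add -ir.
So nufuv → benufuvast.

benufuvast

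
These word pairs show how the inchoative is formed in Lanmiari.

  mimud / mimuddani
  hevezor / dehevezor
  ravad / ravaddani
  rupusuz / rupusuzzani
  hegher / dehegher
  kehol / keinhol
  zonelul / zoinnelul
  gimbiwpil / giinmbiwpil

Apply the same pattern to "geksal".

"geksal" ends in -l. The stems ending in -l (gimbiwpil → giinmbiwpil, zonelul → zoinnelul, kehol → keinhol) insert -in- after the first vowel.
So geksal → geinksal.

geinksal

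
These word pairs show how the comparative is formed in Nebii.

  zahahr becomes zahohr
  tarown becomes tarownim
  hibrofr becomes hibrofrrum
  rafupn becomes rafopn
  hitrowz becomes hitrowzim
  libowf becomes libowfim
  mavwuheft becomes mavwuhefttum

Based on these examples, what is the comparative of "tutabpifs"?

tutabpifssum

hibrofr and zahahr both end in -r yet inflect differently (hibrofrrum, zahohr), so the final letter is not what conditions the rule; the second-to-last letter is.
"tutabpifs" has second-to-last letter 'f'. The stems whose second-to-last letter is 'f' (mavwuheft → mavwuhefttum, hibrofr → hibrofrrum) double the final consonant and add -um.
So tutabpifs → tutabpifssum.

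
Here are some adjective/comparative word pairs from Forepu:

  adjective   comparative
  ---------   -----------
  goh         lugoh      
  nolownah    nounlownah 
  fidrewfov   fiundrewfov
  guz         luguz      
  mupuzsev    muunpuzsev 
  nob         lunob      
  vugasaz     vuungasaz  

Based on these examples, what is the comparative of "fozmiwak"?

founzmiwak

goh and nolownah both end in -h yet inflect differently (lugoh, nounlownah), so the final letter is not what conditions the rule; the number of vowels is.
"fozmiwak" has 3 vowels. The stems with 3 vowels (fidrewfov → fiundrewfov, nolownah → nounlownah, mupuzsev → muunpuzsev) insert -un- after the first vowel.
The other pattern: stems with 1 vowel add the prefix lu-.
So fozmiwak → founzmiwak.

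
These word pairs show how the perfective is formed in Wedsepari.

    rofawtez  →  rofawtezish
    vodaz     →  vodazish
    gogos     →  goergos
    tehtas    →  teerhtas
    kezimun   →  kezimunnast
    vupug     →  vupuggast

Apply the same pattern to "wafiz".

wafizish

vodaz and tehtas both have last vowel 'a' yet inflect differently (vodazish, teerhtas), so the last vowel is not what conditions the rule; the final letter is.
"wafiz" ends in -z. The stems ending in -z (rofawtez → rofawtezish, vodaz → vodazish) add -ish.
So wafiz → wafizish.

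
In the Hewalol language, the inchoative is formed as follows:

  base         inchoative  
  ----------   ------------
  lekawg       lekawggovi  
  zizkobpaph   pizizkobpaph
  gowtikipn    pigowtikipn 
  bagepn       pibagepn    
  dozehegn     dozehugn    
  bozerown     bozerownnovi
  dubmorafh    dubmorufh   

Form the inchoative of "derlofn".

derlufn

bozerown and bagepn both end in -n yet inflect differently (bozerownnovi, pibagepn), so the final letter is not what conditions the rule; the second-to-last letter is.
"derlofn" has second-to-last letter 'f'. The one such stem in the data (dubmorafh → dubmorufh) changes the last vowel to 'u' (as does dozehegn), so the same rule applies.
The other patterns: stems whose second-to-last letter is 'w' double the final consonant and add -ovi; stems whose second-to-last letter is 'p' add the prefix pi-.
So derlofn → derlufn.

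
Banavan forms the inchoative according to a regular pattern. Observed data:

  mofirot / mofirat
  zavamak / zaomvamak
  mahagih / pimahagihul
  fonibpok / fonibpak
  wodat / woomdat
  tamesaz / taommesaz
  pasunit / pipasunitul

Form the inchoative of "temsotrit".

pitemsotritul

zavamak and fonibpok both end in -k yet inflect differently (zaomvamak, fonibpak), so the final letter is not what conditions the rule; the last vowel is.
"temsotrit" has last vowel 'i'. The stems whose last vowel is 'i' (pasunit → pipasunitul, mahagih → pimahagihul) add pi- … -ul around the stem.
So temsotrit → pitemsotritul.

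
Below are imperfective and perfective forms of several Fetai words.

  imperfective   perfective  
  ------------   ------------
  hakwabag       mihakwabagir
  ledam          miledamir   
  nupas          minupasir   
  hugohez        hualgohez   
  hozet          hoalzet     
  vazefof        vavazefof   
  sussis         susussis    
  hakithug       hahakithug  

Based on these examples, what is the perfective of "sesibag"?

"sesibag" has last vowel 'a'. The stems whose last vowel is 'a' (hakwabag → mihakwabagir, ledam → miledamir, nupas → minupasir) add mi- … -ir around the stem.
So sesibag → misesibagir.

misesibagir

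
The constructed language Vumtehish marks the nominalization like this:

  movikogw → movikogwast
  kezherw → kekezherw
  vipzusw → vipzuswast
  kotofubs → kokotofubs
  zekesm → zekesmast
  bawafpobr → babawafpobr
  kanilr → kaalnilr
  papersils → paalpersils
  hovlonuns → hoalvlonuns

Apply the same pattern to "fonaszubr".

fofonaszubr

kanilr and bawafpobr both end in -r yet inflect differently (kaalnilr, babawafpobr), so the final letter is not what conditions the rule; the second-to-last letter is.
"fonaszubr" has second-to-last letter 'b'. The stems whose second-to-last letter is 'b' (bawafpobr → babawafpobr, kotofubs → kokotofubs) repeat the first consonant+vowel as a prefix.
The other patterns: stems whose second-to-last letter is 'g' or 's' add -ast; stems whose second-to-last letter is 'l' or 'n' insert -al- after the first vowel.
So fonaszubr → fofonaszubr.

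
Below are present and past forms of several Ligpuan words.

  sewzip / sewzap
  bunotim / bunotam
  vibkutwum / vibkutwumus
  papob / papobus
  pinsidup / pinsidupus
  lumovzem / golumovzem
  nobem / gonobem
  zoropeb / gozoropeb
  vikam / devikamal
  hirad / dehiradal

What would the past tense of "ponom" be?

bunotim and vibkutwum both end in -m yet inflect differently (bunotam, vibkutwumus), so the final letter is not what conditions the rule; the last vowel is.
"ponom" has last vowel 'o'. The one such stem in the data (papob → papobus) adds -us, so the same rule applies.
So ponom → ponomus.

ponomus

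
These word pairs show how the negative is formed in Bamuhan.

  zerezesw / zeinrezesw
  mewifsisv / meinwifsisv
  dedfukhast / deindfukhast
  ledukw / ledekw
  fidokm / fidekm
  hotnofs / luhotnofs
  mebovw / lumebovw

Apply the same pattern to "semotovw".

lusemotovw

"semotovw" has second-to-last letter 'v'. The one such stem in the data (mebovw → lumebovw) adds the prefix lu-, so the same rule applies.
So semotovw → lusemotovw.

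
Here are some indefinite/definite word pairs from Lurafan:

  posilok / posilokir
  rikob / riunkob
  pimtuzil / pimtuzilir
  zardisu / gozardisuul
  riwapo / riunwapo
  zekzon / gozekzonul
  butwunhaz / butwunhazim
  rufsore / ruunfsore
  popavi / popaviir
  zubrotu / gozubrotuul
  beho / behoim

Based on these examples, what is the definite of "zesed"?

riwapo and beho both end in -o yet inflect differently (riunwapo, behoim), so the final letter is not what conditions the rule; the first letter is.
"zesed" begins with z-. The stems beginning with z- (zubrotu → gozubrotuul, zardisu → gozardisuul, zekzon → gozekzonul) add go- … -ul around the stem.
So zesed → gozesedul.

gozesedul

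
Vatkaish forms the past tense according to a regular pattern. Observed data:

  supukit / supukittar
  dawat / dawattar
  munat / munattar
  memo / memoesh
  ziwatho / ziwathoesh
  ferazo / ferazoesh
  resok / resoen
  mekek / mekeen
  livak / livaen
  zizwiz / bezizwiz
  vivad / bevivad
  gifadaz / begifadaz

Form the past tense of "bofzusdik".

bofzusdien

memo and resok both have last vowel 'o' yet inflect differently (memoesh, resoen), so the last vowel is not what conditions the rule; the final letter is.
"bofzusdik" ends in -k. The stems ending in -k (resok → resoen, mekek → mekeen, livak → livaen) drop the final letter and add -en.
So bofzusdik → bofzusdien.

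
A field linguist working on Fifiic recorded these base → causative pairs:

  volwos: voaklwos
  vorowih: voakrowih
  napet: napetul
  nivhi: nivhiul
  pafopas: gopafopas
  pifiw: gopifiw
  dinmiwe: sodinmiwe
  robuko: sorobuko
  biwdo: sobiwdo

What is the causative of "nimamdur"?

nimamdurul

volwos and pafopas both end in -s yet inflect differently (voaklwos, gopafopas), so the final letter is not what conditions the rule; the first letter is.
"nimamdur" begins with n-. The stems beginning with n- (napet → napetul, nivhi → nivhiul) add -ul.
The other patterns: stems beginning with v- insert -ak- after the first vowel; stems beginning with p- add the prefix go-; stems beginning with b-, d- or r- add the prefix so-.
So nimamdur → nimamdurul.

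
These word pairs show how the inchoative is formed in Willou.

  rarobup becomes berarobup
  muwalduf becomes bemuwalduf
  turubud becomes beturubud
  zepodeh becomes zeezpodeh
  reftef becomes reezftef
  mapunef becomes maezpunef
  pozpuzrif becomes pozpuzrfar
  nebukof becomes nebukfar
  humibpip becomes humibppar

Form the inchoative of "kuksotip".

kuksotpar

muwalduf and reftef both end in -f yet inflect differently (bemuwalduf, reezftef), so the final letter is not what conditions the rule; the last vowel is.
"kuksotip" has last vowel 'i'. The stems whose last vowel is 'i' (pozpuzrif → pozpuzrfar, humibpip → humibppar) delete the last vowel and add -ar.
The other patterns: stems whose last vowel is 'u' add the prefix be-; stems whose last vowel is 'e' insert -ez- after the first vowel.
So kuksotip → kuksotpar.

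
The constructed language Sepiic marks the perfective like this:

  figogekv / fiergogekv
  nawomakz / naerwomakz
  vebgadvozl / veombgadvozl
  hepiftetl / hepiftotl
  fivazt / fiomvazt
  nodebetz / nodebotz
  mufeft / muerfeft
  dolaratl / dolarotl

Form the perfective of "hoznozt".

hoomznozt

dolaratl and vebgadvozl both end in -l yet inflect differently (dolarotl, veombgadvozl), so the final letter is not what conditions the rule; the second-to-last letter is.
"hoznozt" has second-to-last letter 'z'. The stems whose second-to-last letter is 'z' (vebgadvozl → veombgadvozl, fivazt → fiomvazt) insert -om- after the first vowel.
The other patterns: stems whose second-to-last letter is 't' change the last vowel to 'o'; stems whose second-to-last letter is 'f' or 'k' insert -er- after the first vowel.
So hoznozt → hoomznozt.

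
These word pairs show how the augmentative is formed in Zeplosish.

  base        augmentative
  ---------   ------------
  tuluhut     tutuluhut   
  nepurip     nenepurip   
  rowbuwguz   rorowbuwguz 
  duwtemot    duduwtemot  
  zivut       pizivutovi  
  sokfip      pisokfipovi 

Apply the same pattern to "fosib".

pifosibovi

"fosib" has 2 vowels. The stems with 2 vowels (zivut → pizivutovi, sokfip → pisokfipovi) add pi- … -ovi around the stem.
So fosib → pifosibovi.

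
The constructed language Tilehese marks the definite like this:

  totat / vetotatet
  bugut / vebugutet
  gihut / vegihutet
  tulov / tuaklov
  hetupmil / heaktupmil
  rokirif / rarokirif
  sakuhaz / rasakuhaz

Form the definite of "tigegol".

tiakgegol

hetupmil and rokirif both have last vowel 'i' yet inflect differently (heaktupmil, rarokirif), so the last vowel is not what conditions the rule; the final letter is.
"tigegol" ends in -l. The one such stem in the data (hetupmil → heaktupmil) inserts -ak- after the first vowel (as does tulov), so the same rule applies.
So tigegol → tiakgegol.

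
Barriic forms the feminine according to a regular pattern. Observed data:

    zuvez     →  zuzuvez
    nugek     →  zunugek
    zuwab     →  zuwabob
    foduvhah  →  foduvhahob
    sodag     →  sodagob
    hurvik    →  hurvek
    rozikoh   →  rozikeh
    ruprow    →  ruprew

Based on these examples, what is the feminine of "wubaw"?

nugek and hurvik both end in -k yet inflect differently (zunugek, hurvek), so the final letter is not what conditions the rule; the last vowel is.
"wubaw" has last vowel 'a'. The stems whose last vowel is 'a' (zuwab → zuwabob, foduvhah → foduvhahob, sodag → sodagob) add -ob.
So wubaw → wubawob.

wubawob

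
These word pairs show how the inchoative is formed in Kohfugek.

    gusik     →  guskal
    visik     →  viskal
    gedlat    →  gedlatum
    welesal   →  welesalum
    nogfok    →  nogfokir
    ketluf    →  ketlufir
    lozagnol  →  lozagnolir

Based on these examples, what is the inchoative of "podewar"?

gusik and nogfok both end in -k yet inflect differently (guskal, nogfokir), so the final letter is not what conditions the rule; the last vowel is.
"podewar" has last vowel 'a'. The stems whose last vowel is 'a' (gedlat → gedlatum, welesal → welesalum) add -um.
The other patterns: stems whose last vowel is 'i' delete the last vowel and add -al; stems whose last vowel is 'o' or 'u' add -ir.
So podewar → podewarum.

podewarum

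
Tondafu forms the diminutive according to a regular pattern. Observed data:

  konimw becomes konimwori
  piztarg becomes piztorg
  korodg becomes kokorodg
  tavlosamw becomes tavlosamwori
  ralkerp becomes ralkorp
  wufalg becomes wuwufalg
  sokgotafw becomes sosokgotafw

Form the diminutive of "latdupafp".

lalatdupafp

"latdupafp" has second-to-last letter 'f'. The one such stem in the data (sokgotafw → sosokgotafw) repeats the first consonant+vowel as a prefix (as do wufalg, korodg), so the same rule applies.
So latdupafp → lalatdupafp.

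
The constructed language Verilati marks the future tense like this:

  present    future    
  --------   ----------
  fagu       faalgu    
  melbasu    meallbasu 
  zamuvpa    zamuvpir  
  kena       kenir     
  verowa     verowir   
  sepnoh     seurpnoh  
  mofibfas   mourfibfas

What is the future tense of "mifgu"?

mialfgu

zamuvpa and mofibfas both have last vowel 'a' yet inflect differently (zamuvpir, mourfibfas), so the last vowel is not what conditions the rule; the final letter is.
"mifgu" ends in -u. The stems ending in -u (fagu → faalgu, melbasu → meallbasu) insert -al- after the first vowel.
The other patterns: stems ending in -a drop the final letter and add -ir; stems ending in -h or -s insert -ur- after the first vowel.
So mifgu → mialfgu.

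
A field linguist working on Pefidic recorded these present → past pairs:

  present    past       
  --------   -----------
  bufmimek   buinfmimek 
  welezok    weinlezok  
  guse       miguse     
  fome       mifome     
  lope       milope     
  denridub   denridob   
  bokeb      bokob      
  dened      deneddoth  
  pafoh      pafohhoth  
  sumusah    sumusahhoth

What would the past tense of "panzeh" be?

bufmimek and guse both have last vowel 'e' yet inflect differently (buinfmimek, miguse), so the last vowel is not what conditions the rule; the final letter is.
"panzeh" ends in -h. The stems ending in -h (pafoh → pafohhoth, sumusah → sumusahhoth) double the final consonant and add -oth.
So panzeh → panzehhoth.

panzehhoth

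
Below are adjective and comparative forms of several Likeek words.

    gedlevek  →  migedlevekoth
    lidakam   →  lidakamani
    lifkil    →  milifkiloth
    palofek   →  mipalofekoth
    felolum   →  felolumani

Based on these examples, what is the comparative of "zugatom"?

zugatomani

"zugatom" ends in -m. The stems ending in -m (felolum → felolumani, lidakam → lidakamani) add -ani.
The other pattern: stems ending in -k or -l add mi- … -oth around the stem.
So zugatom → zugatomani.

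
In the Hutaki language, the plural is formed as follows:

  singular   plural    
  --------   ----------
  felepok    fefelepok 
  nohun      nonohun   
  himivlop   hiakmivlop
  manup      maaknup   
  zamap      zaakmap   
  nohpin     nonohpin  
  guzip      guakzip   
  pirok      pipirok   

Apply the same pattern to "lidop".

liakdop

"lidop" ends in -p. The stems ending in -p (zamap → zaakmap, guzip → guakzip, himivlop → hiakmivlop) insert -ak- after the first vowel.
The other pattern: stems ending in -k or -n repeat the first consonant+vowel as a prefix.
So lidop → liakdop.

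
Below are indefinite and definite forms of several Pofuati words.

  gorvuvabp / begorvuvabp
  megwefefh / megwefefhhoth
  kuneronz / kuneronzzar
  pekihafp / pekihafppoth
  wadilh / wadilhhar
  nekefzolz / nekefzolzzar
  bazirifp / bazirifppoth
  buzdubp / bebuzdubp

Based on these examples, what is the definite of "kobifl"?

kobiflloth

gorvuvabp and bazirifp both end in -p yet inflect differently (begorvuvabp, bazirifppoth), so the final letter is not what conditions the rule; the second-to-last letter is.
"kobifl" has second-to-last letter 'f'. The stems whose second-to-last letter is 'f' (bazirifp → bazirifppoth, pekihafp → pekihafppoth, megwefefh → megwefefhhoth) double the final consonant and add -oth.
The other patterns: stems whose second-to-last letter is 'b' add the prefix be-; stems whose second-to-last letter is 'l' or 'n' double the final consonant and add -ar.
So kobifl → kobiflloth.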